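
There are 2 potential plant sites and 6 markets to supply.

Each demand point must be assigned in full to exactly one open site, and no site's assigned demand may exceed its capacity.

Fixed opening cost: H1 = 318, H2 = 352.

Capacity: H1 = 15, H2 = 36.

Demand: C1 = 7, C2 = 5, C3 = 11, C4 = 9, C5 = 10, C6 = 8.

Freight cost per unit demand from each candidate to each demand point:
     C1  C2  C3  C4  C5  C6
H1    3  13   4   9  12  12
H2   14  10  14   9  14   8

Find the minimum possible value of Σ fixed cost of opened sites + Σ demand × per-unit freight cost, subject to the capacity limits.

1212

Open {H1, H2}; cheapest assignment that respects the capacities:
  H1 (cap 15, load 15): C1, C6 — cost 7×3 + 8×12 = 117
  H2 (cap 36, load 35): C2, C3, C4, C5 — cost 5×10 + 11×14 + 9×9 + 10×14 = 425
  Shipping 542, fixed 670 → total 1212.
  Any other capacity-feasible assignment to {H1, H2} ships for at least 542.
Total demand is 50 and no other set of sites has combined capacity ≥ 50, so {H1, H2} is the only feasible choice of open sites. Minimum: 1212.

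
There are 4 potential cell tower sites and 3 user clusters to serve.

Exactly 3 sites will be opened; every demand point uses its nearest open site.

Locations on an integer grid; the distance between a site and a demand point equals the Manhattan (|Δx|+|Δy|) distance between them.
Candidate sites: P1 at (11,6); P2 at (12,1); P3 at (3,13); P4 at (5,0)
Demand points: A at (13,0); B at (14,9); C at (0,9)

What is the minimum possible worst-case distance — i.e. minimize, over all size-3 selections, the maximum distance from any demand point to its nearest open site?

7

Open {P1, P2, P3}.
  Farthest demand point is C at distance 7 (to P3); all others are ≤ 7.
With {P1, P3, P4} the worst case is 8.
With {P2, P3, P4} the worst case is 10.
No size-3 selection achieves below 7.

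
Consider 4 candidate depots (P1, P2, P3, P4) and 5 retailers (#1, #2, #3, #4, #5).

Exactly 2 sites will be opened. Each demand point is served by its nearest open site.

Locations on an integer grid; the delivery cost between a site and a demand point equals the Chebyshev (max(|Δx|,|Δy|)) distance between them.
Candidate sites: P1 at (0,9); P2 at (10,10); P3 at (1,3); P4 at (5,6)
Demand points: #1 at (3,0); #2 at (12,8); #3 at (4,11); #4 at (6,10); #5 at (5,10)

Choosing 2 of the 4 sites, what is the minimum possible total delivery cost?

Open {P2, P3}.
  #1→P3 3, #2→P2 2, #3→P2 6, #4→P2 4, #5→P2 5  ⇒ total 20.
Compare {P2, P4}: total 21.
Compare {P3, P4}: total 23.
No size-2 selection does better; minimum is 20.

20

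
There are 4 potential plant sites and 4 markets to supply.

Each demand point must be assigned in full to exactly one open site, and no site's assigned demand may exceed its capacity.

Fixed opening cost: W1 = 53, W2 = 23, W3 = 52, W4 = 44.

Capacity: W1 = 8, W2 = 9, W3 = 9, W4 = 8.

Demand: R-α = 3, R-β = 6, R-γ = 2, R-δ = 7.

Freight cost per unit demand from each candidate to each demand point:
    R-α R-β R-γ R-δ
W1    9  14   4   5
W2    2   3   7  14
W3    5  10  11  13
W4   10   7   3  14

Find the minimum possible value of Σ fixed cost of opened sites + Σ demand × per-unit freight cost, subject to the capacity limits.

Open {W1, W2, W4}; cheapest assignment that respects the capacities:
  W1 (cap 8, load 7): R-δ — cost 7×5 = 35
  W2 (cap 9, load 9): R-α, R-β — cost 3×2 + 6×3 = 24
  W4 (cap 8, load 2): R-γ — cost 2×3 = 6
  Shipping 65, fixed 120 → total 185.
  Any other capacity-feasible assignment to {W1, W2, W4} ships for at least 65.
Compare {W1, W2, W3}: its best feasible assignment gives total 209.
Compare {W2, W3}: its best feasible assignment gives total 212.
Every other set of open sites that can feasibly serve all demand totals ≥ 209 even under its best assignment. Minimum: 185.

185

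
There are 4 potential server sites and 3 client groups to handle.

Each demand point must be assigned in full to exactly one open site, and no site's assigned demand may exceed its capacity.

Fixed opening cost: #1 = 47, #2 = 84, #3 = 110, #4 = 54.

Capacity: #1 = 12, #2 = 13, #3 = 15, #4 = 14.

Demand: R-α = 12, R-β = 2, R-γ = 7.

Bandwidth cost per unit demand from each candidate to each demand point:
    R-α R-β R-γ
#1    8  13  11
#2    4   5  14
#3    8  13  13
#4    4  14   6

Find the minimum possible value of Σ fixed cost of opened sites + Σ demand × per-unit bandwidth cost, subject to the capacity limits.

Open {#1, #4}; cheapest assignment that respects the capacities:
  #1 (cap 12, load 9): R-β, R-γ — cost 2×13 + 7×11 = 103
  #4 (cap 14, load 12): R-α — cost 12×4 = 48
  Shipping 151, fixed 101 → total 252.
  Any other capacity-feasible assignment to {#1, #4} ships for at least 151.
Compare {#2, #4}: its best feasible assignment gives total 256.
Compare {#1, #2}: its best feasible assignment gives total 282.
Every other set of open sites that can feasibly serve all demand totals ≥ 256 even under its best assignment. Minimum: 252.

252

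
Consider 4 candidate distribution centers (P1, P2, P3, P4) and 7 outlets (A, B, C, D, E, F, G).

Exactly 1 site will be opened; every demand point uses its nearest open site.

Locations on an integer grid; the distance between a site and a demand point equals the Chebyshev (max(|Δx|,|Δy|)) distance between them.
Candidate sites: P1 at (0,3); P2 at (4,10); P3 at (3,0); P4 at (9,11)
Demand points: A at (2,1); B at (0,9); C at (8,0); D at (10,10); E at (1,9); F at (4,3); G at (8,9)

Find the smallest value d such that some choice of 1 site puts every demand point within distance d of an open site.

10

Open {P1}.
  Farthest demand point is D at distance 10 (to P1); all others are ≤ 10.
With {P2} the worst case is 10.
With {P3} the worst case is 10.
No size-1 selection achieves below 10.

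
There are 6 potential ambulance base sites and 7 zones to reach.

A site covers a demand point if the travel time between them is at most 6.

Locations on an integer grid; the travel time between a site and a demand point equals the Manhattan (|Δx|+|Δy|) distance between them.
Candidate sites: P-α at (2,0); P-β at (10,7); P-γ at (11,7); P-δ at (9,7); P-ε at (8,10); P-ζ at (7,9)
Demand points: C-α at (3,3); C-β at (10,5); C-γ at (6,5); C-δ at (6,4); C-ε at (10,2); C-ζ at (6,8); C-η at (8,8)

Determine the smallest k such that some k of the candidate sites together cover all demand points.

Coverage sets (demand points within 6 of each site):
  P-α: {C-α}
  P-β: {C-β, C-γ, C-ε, C-ζ, C-η}
  P-γ: {C-β, C-ε, C-ζ, C-η}
  P-δ: {C-β, C-γ, C-δ, C-ε, C-ζ, C-η}
  P-ε: {C-ζ, C-η}
  P-ζ: {C-γ, C-δ, C-ζ, C-η}
No single site covers all 7 demand points.
But {P-α, P-δ} covers everything, so the minimum is 2.

2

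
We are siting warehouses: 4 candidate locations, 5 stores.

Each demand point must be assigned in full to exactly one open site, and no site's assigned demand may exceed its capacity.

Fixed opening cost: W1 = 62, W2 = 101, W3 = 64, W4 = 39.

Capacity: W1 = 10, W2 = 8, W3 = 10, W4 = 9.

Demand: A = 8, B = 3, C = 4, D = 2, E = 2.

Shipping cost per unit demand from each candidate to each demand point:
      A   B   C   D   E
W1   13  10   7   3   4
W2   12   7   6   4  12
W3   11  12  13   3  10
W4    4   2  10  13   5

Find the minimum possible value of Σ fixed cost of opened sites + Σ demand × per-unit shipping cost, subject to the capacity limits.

253

Open {W3, W4}; cheapest assignment that respects the capacities:
  W3 (cap 10, load 10): A, D — cost 8×11 + 2×3 = 94
  W4 (cap 9, load 9): B, C, E — cost 3×2 + 4×10 + 2×5 = 56
  Shipping 150, fixed 103 → total 253.
  Any other capacity-feasible assignment to {W3, W4} ships for at least 150.
Compare {W1, W4}: its best feasible assignment gives total 267.
Compare {W1, W3, W4}: its best feasible assignment gives total 269.
Every other set of open sites that can feasibly serve all demand totals ≥ 267 even under its best assignment. Minimum: 253.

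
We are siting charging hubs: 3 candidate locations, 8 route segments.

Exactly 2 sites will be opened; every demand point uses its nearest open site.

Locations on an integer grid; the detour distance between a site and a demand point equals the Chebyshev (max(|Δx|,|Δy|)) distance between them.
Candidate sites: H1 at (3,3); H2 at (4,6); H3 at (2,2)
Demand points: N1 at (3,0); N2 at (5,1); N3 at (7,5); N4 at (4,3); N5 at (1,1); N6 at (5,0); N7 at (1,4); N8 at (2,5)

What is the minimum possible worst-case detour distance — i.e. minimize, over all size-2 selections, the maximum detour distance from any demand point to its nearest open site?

Open {H1, H2}.
  Farthest demand point is N1 at detour distance 3 (to H1); all others are ≤ 3.
With {H2, H3} the worst case is 3.
With {H1, H3} the worst case is 4.
No size-2 selection achieves below 3.

3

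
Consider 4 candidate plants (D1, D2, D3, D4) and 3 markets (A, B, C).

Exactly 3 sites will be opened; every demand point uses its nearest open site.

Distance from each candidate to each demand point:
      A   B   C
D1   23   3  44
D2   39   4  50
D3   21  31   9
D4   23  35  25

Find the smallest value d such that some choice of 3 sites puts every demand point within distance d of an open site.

Open {D1, D2, D3}.
  Farthest demand point is A at distance 21 (to D3); all others are ≤ 21.
With {D1, D3, D4} the worst case is 21.
With {D2, D3, D4} the worst case is 21.
No size-3 selection achieves below 21.

21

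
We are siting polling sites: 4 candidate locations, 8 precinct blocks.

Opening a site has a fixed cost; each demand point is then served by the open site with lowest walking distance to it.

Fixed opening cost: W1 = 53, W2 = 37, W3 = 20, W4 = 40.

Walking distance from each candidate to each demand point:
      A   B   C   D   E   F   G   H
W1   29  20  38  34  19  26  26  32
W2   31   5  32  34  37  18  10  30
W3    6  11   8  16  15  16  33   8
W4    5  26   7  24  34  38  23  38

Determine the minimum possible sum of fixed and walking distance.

Open {W3}: assign each demand point to its cheapest open site.
  A→W3 6, B→W3 11, C→W3 8, D→W3 16, E→W3 15, F→W3 16, G→W3 33, H→W3 8
  walking distance 113, fixed 20 → total 133.
Compare {W2, W3}: walking distance 84 + fixed 57 = 141.
Compare {W3, W4}: walking distance 101 + fixed 60 = 161.
Compare {W1, W3}: walking distance 106 + fixed 73 = 179.
All other subsets cost ≥ 141. Minimum total cost: 133.

133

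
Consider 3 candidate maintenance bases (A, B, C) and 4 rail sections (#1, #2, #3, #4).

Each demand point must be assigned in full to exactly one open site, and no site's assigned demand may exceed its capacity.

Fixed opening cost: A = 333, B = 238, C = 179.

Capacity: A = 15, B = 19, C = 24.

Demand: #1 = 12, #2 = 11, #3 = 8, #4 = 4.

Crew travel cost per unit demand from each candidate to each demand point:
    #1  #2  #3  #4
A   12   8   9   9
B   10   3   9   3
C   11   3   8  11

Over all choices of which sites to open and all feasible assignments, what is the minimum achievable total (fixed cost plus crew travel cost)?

646

Open {B, C}; cheapest assignment that respects the capacities:
  B (cap 19, load 16): #1, #4 — cost 12×10 + 4×3 = 132
  C (cap 24, load 19): #2, #3 — cost 11×3 + 8×8 = 97
  Shipping 229, fixed 417 → total 646.
  Any other capacity-feasible assignment to {B, C} ships for at least 229.
Compare {A, C}: its best feasible assignment gives total 785.
Compare {A, B, C}: its best feasible assignment gives total 979.
Every other set of open sites that can feasibly serve all demand totals ≥ 785 even under its best assignment. Minimum: 646.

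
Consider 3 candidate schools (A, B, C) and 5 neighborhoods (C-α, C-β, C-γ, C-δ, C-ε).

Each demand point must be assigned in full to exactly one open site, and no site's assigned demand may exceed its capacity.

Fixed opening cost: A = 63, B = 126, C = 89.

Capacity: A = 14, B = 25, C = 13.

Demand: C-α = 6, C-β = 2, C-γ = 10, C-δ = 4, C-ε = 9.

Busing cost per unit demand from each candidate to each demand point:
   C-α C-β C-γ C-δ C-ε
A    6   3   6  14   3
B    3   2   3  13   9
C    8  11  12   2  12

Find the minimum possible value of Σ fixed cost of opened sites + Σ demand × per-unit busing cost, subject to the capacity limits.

320

Open {A, B}; cheapest assignment that respects the capacities:
  A (cap 14, load 9): C-ε — cost 9×3 = 27
  B (cap 25, load 22): C-α, C-β, C-γ, C-δ — cost 6×3 + 2×2 + 10×3 + 4×13 = 104
  Shipping 131, fixed 189 → total 320.
  Any other capacity-feasible assignment to {A, B} ships for at least 131.
Compare {A, B, C}: its best feasible assignment gives total 365.
Compare {B, C}: its best feasible assignment gives total 374.
Every other set of open sites that can feasibly serve all demand totals ≥ 365 even under its best assignment. Minimum: 320.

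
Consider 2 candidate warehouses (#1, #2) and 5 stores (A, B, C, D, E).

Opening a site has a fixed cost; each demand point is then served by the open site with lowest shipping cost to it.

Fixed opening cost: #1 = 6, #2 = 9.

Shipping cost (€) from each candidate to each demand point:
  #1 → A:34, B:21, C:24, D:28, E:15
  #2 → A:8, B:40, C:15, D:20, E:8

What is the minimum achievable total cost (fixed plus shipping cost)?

Open {#1, #2}: assign each demand point to its cheapest open site.
  A→#2 8, B→#1 21, C→#2 15, D→#2 20, E→#2 8
  shipping cost 72, fixed 15 → total 87.
Compare {#2}: shipping cost 91 + fixed 9 = 100.
Compare {#1}: shipping cost 122 + fixed 6 = 128.

87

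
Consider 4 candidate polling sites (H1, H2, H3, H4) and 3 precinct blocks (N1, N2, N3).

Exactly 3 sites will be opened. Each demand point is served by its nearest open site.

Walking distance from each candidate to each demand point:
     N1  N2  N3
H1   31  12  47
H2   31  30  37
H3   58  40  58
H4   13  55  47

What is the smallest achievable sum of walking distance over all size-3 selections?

62

Open {H1, H2, H4}.
  N1→H4 13, N2→H1 12, N3→H2 37  ⇒ total 62.
Compare {H1, H3, H4}: total 72.
Compare {H1, H2, H3}: total 80.
No size-3 selection does better; minimum is 62.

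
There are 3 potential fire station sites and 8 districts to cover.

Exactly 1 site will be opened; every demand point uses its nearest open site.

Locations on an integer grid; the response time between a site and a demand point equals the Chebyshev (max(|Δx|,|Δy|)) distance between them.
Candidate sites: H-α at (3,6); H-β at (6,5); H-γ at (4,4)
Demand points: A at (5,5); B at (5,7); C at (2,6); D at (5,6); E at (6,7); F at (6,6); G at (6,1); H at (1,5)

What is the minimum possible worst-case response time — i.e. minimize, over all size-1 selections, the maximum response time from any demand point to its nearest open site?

3

Open {H-γ}.
  Farthest demand point is B at response time 3 (to H-γ); all others are ≤ 3.
With {H-α} the worst case is 5.
With {H-β} the worst case is 5.
No size-1 selection achieves below 3.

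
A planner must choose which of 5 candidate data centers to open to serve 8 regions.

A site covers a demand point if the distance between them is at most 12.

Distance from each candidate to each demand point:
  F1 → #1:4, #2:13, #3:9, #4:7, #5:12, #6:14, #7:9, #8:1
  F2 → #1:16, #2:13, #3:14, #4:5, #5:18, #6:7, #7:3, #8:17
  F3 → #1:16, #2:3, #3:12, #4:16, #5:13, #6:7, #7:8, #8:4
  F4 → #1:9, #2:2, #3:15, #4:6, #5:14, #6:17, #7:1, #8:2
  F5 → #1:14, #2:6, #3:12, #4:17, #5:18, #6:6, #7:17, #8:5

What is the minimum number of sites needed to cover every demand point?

2

Coverage sets (demand points within 12 of each site):
  F1: {#1, #3, #4, #5, #7, #8}
  F2: {#4, #6, #7}
  F3: {#2, #3, #6, #7, #8}
  F4: {#1, #2, #4, #7, #8}
  F5: {#2, #3, #6, #8}
No single site covers all 8 demand points.
But {F1, F3} covers everything, so the minimum is 2.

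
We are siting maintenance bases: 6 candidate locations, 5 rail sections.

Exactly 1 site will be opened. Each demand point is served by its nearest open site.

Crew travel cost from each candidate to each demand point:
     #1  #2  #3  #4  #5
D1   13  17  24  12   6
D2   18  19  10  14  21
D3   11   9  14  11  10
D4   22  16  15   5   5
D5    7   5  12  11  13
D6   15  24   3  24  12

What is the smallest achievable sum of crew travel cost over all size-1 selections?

48

Open {D5}.
  #1→D5 7, #2→D5 5, #3→D5 12, #4→D5 11, #5→D5 13  ⇒ total 48.
Compare {D3}: total 55.
Compare {D4}: total 63.
No size-1 selection does better; minimum is 48.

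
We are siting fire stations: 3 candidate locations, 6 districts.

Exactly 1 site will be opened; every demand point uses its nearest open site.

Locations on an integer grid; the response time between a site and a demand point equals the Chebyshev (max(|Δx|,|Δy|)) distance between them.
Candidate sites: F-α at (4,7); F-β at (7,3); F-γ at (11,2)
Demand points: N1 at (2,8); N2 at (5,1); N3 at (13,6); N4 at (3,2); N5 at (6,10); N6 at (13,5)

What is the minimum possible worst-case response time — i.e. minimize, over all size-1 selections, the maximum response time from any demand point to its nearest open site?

Open {F-β}.
  Farthest demand point is N5 at response time 7 (to F-β); all others are ≤ 7.
With {F-α} the worst case is 9.
With {F-γ} the worst case is 9.
No size-1 selection achieves below 7.

7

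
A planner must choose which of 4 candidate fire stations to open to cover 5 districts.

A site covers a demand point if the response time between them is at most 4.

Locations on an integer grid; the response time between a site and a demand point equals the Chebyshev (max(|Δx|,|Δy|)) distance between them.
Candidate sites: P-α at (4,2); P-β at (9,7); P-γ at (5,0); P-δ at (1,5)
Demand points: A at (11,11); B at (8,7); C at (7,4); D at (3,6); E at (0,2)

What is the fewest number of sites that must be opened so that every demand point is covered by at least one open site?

Coverage sets (demand points within 4 of each site):
  P-α: {C, D, E}
  P-β: {A, B, C}
  P-γ: {C}
  P-δ: {D, E}
No single site covers all 5 demand points.
But {P-α, P-β} covers everything, so the minimum is 2.

2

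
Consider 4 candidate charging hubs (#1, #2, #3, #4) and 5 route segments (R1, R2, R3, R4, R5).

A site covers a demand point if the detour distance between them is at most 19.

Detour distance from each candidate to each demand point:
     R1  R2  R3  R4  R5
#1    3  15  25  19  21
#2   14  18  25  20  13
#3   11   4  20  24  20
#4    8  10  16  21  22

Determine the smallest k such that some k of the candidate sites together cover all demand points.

Coverage sets (demand points within 19 of each site):
  #1: {R1, R2, R4}
  #2: {R1, R2, R5}
  #3: {R1, R2}
  #4: {R1, R2, R3}
No 2 sites suffice: every size-2 union leaves at least one demand point uncovered.
But {#1, #2, #4} covers everything, so the minimum is 3.

3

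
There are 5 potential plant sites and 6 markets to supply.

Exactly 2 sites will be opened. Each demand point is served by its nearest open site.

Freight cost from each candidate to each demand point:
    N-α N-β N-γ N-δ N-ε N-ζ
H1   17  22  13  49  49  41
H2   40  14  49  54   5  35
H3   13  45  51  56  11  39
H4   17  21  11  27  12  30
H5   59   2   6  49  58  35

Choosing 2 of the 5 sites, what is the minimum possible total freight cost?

Open {H4, H5}.
  N-α→H4 17, N-β→H5 2, N-γ→H5 6, N-δ→H4 27, N-ε→H4 12, N-ζ→H4 30  ⇒ total 94.
Compare {H2, H4}: total 104.
Compare {H3, H4}: total 113.
No size-2 selection does better; minimum is 94.

94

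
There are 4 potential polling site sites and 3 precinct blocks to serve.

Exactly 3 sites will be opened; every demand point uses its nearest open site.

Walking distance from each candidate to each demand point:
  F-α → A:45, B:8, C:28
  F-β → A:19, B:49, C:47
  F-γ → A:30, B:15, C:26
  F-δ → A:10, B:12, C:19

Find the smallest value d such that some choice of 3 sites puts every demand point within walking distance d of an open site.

19

Open {F-α, F-β, F-δ}.
  Farthest demand point is C at walking distance 19 (to F-δ); all others are ≤ 19.
With {F-α, F-γ, F-δ} the worst case is 19.
With {F-β, F-γ, F-δ} the worst case is 19.
No size-3 selection achieves below 19.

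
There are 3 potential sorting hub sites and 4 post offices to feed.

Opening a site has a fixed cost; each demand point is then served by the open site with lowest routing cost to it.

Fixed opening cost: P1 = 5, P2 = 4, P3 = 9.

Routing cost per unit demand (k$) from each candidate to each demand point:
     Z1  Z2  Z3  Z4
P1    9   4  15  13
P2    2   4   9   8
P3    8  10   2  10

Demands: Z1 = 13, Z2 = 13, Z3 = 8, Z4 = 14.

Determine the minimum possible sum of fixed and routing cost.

Open {P2, P3}: assign each demand point to its cheapest open site.
  Z1→P2 13×2=26, Z2→P2 13×4=52, Z3→P3 8×2=16, Z4→P2 14×8=112
  routing cost 206, fixed 13 → total 219.
Compare {P1, P2, P3}: routing cost 206 + fixed 18 = 224.
Compare {P2}: routing cost 262 + fixed 4 = 266.
Compare {P1, P2}: routing cost 262 + fixed 9 = 271.
All other subsets cost ≥ 224. Minimum total cost: 219.

219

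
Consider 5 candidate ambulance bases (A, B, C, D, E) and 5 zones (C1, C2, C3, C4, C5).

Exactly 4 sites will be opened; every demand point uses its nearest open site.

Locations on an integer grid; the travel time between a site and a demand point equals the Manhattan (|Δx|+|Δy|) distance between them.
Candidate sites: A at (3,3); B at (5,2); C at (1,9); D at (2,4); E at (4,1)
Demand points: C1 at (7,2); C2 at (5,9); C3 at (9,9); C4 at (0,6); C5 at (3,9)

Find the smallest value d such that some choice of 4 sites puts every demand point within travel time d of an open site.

Open {A, B, C, D}.
  Farthest demand point is C3 at travel time 8 (to C); all others are ≤ 8.
With {A, B, C, E} the worst case is 8.
With {A, C, D, E} the worst case is 8.
No size-4 selection achieves below 8.

8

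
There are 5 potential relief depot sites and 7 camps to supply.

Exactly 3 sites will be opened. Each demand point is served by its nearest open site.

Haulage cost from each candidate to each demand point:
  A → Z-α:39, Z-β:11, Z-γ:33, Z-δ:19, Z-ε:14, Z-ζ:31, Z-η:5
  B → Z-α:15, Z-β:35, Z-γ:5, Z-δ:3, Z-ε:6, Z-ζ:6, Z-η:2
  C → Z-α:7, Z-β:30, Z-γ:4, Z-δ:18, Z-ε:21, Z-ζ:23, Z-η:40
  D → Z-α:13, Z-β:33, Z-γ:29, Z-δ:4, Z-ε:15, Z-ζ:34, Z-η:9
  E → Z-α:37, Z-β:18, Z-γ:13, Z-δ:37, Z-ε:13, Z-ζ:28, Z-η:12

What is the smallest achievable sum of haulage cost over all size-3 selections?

39

Open {A, B, C}.
  Z-α→C 7, Z-β→A 11, Z-γ→C 4, Z-δ→B 3, Z-ε→B 6, Z-ζ→B 6, Z-η→B 2  ⇒ total 39.
Compare {A, B, D}: total 46.
Compare {B, C, E}: total 46.
No size-3 selection does better; minimum is 39.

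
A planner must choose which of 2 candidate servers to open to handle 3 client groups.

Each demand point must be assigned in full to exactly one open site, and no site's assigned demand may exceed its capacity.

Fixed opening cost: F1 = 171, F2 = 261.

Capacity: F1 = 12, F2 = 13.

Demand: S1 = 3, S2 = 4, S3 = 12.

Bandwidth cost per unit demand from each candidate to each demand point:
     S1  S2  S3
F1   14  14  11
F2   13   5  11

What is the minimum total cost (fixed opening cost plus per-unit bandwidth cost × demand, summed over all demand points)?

623

Open {F1, F2}; cheapest assignment that respects the capacities:
  F1 (cap 12, load 12): S3 — cost 12×11 = 132
  F2 (cap 13, load 7): S1, S2 — cost 3×13 + 4×5 = 59
  Shipping 191, fixed 432 → total 623.
  Any other capacity-feasible assignment to {F1, F2} ships for at least 191.
Total demand is 19 and no other set of sites has combined capacity ≥ 19, so {F1, F2} is the only feasible choice of open sites. Minimum: 623.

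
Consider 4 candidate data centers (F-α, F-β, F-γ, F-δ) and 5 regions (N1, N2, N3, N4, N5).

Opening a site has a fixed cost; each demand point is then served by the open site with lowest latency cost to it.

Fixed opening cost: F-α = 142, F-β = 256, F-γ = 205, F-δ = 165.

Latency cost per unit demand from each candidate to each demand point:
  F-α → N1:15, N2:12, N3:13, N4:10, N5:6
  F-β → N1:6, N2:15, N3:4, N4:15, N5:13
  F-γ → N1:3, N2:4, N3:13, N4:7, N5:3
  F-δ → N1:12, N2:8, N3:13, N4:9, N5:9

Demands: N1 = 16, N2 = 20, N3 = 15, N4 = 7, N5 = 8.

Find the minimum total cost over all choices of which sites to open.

601

Open {F-γ}: assign each demand point to its cheapest open site.
  N1→F-γ 16×3=48, N2→F-γ 20×4=80, N3→F-γ 15×13=195, N4→F-γ 7×7=49, N5→F-γ 8×3=24
  latency cost 396, fixed 205 → total 601.
Compare {F-β, F-γ}: latency cost 261 + fixed 461 = 722.
Compare {F-α, F-γ}: latency cost 396 + fixed 347 = 743.
Compare {F-γ, F-δ}: latency cost 396 + fixed 370 = 766.
All other subsets cost ≥ 722. Minimum total cost: 601.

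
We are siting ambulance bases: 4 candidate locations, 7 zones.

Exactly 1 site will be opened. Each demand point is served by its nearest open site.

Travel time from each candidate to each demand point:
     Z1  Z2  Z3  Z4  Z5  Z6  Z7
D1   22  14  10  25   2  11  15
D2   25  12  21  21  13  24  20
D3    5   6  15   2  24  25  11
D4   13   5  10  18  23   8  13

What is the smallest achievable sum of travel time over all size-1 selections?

Open {D3}.
  Z1→D3 5, Z2→D3 6, Z3→D3 15, Z4→D3 2, Z5→D3 24, Z6→D3 25, Z7→D3 11  ⇒ total 88.
Compare {D4}: total 90.
Compare {D1}: total 99.
No size-1 selection does better; minimum is 88.

88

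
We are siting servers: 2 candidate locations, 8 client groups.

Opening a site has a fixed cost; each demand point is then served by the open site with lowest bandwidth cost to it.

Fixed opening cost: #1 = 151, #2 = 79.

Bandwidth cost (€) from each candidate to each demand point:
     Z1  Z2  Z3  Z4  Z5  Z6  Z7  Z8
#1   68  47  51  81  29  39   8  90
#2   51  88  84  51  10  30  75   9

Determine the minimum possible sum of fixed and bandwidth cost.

477

Open {#2}: assign each demand point to its cheapest open site.
  Z1→#2 51, Z2→#2 88, Z3→#2 84, Z4→#2 51, Z5→#2 10, Z6→#2 30, Z7→#2 75, Z8→#2 9
  bandwidth cost 398, fixed 79 → total 477.
Compare {#1, #2}: bandwidth cost 257 + fixed 230 = 487.
Compare {#1}: bandwidth cost 413 + fixed 151 = 564.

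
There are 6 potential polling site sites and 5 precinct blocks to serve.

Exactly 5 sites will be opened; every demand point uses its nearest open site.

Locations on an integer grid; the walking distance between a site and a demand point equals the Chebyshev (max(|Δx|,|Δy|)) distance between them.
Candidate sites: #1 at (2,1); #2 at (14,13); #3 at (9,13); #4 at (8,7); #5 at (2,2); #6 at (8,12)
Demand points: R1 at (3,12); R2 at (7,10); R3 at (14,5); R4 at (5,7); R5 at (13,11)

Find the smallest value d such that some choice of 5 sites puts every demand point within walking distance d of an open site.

6

Open {#1, #2, #3, #4, #5}.
  Farthest demand point is R3 at walking distance 6 (to #4); all others are ≤ 6.
With {#1, #2, #3, #4, #6} the worst case is 6.
With {#1, #2, #4, #5, #6} the worst case is 6.
No size-5 selection achieves below 6.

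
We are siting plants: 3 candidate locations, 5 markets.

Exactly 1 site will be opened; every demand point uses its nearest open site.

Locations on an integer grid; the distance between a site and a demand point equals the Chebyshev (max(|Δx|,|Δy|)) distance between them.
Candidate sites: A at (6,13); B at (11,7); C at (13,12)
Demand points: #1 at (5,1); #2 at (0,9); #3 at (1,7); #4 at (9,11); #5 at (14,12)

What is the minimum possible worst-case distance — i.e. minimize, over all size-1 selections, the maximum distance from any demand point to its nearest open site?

11

Open {B}.
  Farthest demand point is #2 at distance 11 (to B); all others are ≤ 11.
With {A} the worst case is 12.
With {C} the worst case is 13.
No size-1 selection achieves below 11.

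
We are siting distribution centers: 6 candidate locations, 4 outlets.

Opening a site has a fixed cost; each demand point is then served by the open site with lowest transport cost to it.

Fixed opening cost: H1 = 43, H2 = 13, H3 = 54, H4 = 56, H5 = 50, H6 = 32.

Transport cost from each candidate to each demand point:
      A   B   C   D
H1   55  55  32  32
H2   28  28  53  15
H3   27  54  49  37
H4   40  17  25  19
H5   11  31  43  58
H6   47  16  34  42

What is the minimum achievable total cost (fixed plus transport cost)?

Open {H2}: assign each demand point to its cheapest open site.
  A→H2 28, B→H2 28, C→H2 53, D→H2 15
  transport cost 124, fixed 13 → total 137.
Compare {H2, H6}: transport cost 93 + fixed 45 = 138.
Compare {H2, H4}: transport cost 85 + fixed 69 = 154.
Compare {H4}: transport cost 101 + fixed 56 = 157.
All other subsets cost ≥ 138. Minimum total cost: 137.

137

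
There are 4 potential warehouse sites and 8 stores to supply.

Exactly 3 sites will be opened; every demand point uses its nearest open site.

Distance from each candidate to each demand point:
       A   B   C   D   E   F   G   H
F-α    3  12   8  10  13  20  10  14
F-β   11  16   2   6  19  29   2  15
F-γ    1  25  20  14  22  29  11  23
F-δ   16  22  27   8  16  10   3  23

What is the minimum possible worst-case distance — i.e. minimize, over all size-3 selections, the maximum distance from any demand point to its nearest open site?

Open {F-α, F-β, F-δ}.
  Farthest demand point is H at distance 14 (to F-α); all others are ≤ 14.
With {F-α, F-γ, F-δ} the worst case is 14.
With {F-β, F-γ, F-δ} the worst case is 16.
No size-3 selection achieves below 14.

14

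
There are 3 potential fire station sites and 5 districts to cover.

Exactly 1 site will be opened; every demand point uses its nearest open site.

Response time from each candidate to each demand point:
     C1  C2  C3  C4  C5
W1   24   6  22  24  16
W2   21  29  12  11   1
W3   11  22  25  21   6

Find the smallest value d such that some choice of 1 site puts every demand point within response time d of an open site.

24

Open {W1}.
  Farthest demand point is C1 at response time 24 (to W1); all others are ≤ 24.
With {W3} the worst case is 25.
With {W2} the worst case is 29.
No size-1 selection achieves below 24.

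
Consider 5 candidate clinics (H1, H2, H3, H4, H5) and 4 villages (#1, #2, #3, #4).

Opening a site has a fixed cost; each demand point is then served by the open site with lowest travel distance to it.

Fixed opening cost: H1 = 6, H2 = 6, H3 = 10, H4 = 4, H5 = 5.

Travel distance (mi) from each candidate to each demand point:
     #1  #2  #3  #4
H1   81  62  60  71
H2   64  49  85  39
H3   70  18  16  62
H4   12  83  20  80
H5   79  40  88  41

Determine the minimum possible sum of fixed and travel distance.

Open {H2, H3, H4}: assign each demand point to its cheapest open site.
  #1→H4 12, #2→H3 18, #3→H3 16, #4→H2 39
  travel distance 85, fixed 20 → total 105.
Compare {H3, H4, H5}: travel distance 87 + fixed 19 = 106.
Compare {H2, H3, H4, H5}: travel distance 85 + fixed 25 = 110.
Compare {H1, H2, H3, H4}: travel distance 85 + fixed 26 = 111.
All other subsets cost ≥ 106. Minimum total cost: 105.

105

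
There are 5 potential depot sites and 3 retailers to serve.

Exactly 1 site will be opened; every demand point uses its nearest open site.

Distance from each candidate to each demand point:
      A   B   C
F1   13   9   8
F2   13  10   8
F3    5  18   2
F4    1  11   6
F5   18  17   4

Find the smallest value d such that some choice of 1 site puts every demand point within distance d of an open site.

Open {F4}.
  Farthest demand point is B at distance 11 (to F4); all others are ≤ 11.
With {F1} the worst case is 13.
With {F2} the worst case is 13.
No size-1 selection achieves below 11.

11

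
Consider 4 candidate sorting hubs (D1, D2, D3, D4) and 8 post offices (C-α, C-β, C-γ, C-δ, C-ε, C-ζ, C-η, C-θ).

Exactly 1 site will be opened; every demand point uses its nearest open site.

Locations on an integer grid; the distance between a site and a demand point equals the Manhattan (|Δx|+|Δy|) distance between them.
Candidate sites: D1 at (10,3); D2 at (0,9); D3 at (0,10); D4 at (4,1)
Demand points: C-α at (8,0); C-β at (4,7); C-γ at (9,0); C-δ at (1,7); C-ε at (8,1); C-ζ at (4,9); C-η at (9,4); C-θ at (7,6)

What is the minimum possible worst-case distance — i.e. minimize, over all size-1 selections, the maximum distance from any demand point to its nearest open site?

Open {D4}.
  Farthest demand point is C-δ at distance 9 (to D4); all others are ≤ 9.
With {D1} the worst case is 13.
With {D2} the worst case is 18.
No size-1 selection achieves below 9.

9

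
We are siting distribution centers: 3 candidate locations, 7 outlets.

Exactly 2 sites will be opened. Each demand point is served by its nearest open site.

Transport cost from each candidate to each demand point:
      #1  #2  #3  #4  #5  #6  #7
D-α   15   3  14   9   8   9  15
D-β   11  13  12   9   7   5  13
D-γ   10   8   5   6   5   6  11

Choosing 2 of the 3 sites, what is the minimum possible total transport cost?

Open {D-α, D-γ}.
  #1→D-γ 10, #2→D-α 3, #3→D-γ 5, #4→D-γ 6, #5→D-γ 5, #6→D-γ 6, #7→D-γ 11  ⇒ total 46.
Compare {D-β, D-γ}: total 50.
Compare {D-α, D-β}: total 60.

46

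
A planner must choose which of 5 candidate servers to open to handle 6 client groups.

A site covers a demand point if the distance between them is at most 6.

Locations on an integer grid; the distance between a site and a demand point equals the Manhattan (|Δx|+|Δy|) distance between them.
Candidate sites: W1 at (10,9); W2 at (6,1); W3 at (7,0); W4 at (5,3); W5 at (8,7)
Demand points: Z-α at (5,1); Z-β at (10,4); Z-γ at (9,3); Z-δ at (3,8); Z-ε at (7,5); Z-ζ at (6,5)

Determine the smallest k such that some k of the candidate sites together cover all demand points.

2

Coverage sets (demand points within 6 of each site):
  W1: {Z-β}
  W2: {Z-α, Z-γ, Z-ε, Z-ζ}
  W3: {Z-α, Z-γ, Z-ε, Z-ζ}
  W4: {Z-α, Z-β, Z-γ, Z-ε, Z-ζ}
  W5: {Z-β, Z-γ, Z-δ, Z-ε, Z-ζ}
No single site covers all 6 demand points.
But {W2, W5} covers everything, so the minimum is 2.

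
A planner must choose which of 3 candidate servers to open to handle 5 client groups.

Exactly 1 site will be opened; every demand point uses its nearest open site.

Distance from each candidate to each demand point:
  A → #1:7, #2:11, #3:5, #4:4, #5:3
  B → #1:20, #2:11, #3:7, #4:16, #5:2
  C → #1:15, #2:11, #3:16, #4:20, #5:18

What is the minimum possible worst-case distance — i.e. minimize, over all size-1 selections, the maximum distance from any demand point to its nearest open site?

11

Open {A}.
  Farthest demand point is #2 at distance 11 (to A); all others are ≤ 11.
With {B} the worst case is 20.
With {C} the worst case is 20.
No size-1 selection achieves below 11.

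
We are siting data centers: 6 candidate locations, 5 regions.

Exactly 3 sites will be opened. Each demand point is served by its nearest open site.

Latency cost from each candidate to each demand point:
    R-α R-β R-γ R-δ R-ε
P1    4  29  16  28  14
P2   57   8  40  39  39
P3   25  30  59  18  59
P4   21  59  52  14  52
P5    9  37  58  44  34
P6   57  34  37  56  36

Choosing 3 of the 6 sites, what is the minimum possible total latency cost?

Open {P1, P2, P4}.
  R-α→P1 4, R-β→P2 8, R-γ→P1 16, R-δ→P4 14, R-ε→P1 14  ⇒ total 56.
Compare {P1, P2, P3}: total 60.
Compare {P1, P2, P5}: total 70.
No size-3 selection does better; minimum is 56.

56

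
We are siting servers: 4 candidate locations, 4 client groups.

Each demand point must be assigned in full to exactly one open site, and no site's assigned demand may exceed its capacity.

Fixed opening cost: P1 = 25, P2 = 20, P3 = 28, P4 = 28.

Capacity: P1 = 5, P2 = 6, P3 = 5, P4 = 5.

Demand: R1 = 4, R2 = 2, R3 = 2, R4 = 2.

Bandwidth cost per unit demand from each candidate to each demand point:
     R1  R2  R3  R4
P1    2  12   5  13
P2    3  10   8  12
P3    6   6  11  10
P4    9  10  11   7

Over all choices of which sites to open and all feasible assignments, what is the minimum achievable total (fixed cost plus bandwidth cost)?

Open {P2, P3}; cheapest assignment that respects the capacities:
  P2 (cap 6, load 6): R1, R3 — cost 4×3 + 2×8 = 28
  P3 (cap 5, load 4): R2, R4 — cost 2×6 + 2×10 = 32
  Shipping 60, fixed 48 → total 108.
  Any other capacity-feasible assignment to {P2, P3} ships for at least 60.
Compare {P2, P4}: its best feasible assignment gives total 110.
Compare {P1, P2}: its best feasible assignment gives total 113.
Every other set of open sites that can feasibly serve all demand totals ≥ 110 even under its best assignment. Minimum: 108.

108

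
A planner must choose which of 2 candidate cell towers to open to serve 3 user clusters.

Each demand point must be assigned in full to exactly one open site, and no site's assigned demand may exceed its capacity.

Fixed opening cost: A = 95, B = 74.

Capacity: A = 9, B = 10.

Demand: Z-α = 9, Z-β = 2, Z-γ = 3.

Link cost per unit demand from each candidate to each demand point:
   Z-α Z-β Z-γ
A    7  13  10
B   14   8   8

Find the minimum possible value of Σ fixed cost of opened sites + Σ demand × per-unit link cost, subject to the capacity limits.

Open {A, B}; cheapest assignment that respects the capacities:
  A (cap 9, load 9): Z-α — cost 9×7 = 63
  B (cap 10, load 5): Z-β, Z-γ — cost 2×8 + 3×8 = 40
  Shipping 103, fixed 169 → total 272.
  Any other capacity-feasible assignment to {A, B} ships for at least 103.
Total demand is 14 and no other set of sites has combined capacity ≥ 14, so {A, B} is the only feasible choice of open sites. Minimum: 272.

272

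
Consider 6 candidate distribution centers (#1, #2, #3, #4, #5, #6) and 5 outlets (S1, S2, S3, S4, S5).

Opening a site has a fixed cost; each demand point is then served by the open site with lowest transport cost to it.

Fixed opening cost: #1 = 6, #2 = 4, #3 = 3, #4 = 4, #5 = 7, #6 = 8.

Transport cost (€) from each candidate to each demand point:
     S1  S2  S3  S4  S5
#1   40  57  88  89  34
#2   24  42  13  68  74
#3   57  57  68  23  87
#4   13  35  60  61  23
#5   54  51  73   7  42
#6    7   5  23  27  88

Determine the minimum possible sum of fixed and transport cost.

78

Open {#2, #4, #5, #6}: assign each demand point to its cheapest open site.
  S1→#6 7, S2→#6 5, S3→#2 13, S4→#5 7, S5→#4 23
  transport cost 55, fixed 23 → total 78.
Compare {#2, #3, #4, #5, #6}: transport cost 55 + fixed 26 = 81.
Compare {#4, #5, #6}: transport cost 65 + fixed 19 = 84.
Compare {#1, #2, #4, #5, #6}: transport cost 55 + fixed 29 = 84.
All other subsets cost ≥ 81. Minimum total cost: 78.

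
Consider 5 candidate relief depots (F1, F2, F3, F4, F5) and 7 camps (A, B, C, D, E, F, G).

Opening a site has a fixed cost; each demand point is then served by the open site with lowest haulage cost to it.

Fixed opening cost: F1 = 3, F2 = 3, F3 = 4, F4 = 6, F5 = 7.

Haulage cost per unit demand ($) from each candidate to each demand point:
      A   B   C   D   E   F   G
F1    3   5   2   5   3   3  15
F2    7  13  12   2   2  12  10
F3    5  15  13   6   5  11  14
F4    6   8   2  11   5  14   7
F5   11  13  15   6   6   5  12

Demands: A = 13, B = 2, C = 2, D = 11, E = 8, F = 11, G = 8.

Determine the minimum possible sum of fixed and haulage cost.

Open {F1, F2, F4}: assign each demand point to its cheapest open site.
  A→F1 13×3=39, B→F1 2×5=10, C→F1 2×2=4, D→F2 11×2=22, E→F2 8×2=16, F→F1 11×3=33, G→F4 8×7=56
  haulage cost 180, fixed 12 → total 192.
Compare {F1, F2, F3, F4}: haulage cost 180 + fixed 16 = 196.
Compare {F1, F2, F4, F5}: haulage cost 180 + fixed 19 = 199.
Compare {F1, F2, F3, F4, F5}: haulage cost 180 + fixed 23 = 203.
All other subsets cost ≥ 196. Minimum total cost: 192.

192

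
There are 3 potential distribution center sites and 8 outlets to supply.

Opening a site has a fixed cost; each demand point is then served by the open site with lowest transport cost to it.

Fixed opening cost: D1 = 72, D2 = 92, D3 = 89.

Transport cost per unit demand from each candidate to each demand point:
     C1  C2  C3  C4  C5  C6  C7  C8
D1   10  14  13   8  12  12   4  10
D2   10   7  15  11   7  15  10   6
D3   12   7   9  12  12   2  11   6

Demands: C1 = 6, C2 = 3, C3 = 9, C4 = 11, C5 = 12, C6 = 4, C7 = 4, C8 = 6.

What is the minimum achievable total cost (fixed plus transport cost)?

Open {D1, D3}: assign each demand point to its cheapest open site.
  C1→D1 6×10=60, C2→D3 3×7=21, C3→D3 9×9=81, C4→D1 11×8=88, C5→D1 12×12=144, C6→D3 4×2=8, C7→D1 4×4=16, C8→D3 6×6=36
  transport cost 454, fixed 161 → total 615.
Compare {D3}: transport cost 538 + fixed 89 = 627.
Compare {D2, D3}: transport cost 451 + fixed 181 = 632.
Compare {D1, D2}: transport cost 470 + fixed 164 = 634.
All other subsets cost ≥ 627. Minimum total cost: 615.

615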